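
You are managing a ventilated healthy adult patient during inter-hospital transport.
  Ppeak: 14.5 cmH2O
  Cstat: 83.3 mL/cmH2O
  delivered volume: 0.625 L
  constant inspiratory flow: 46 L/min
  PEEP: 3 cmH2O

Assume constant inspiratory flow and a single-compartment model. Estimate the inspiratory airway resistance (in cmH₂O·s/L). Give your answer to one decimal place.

Flow: 46 L/min ÷ 60 = 0.7667 L/s.
Equation of motion (constant flow): PIP = Vt/C + R·V̇ + PEEP.
R·V̇ = PIP − Vt/C − PEEP = 14.5 − 625/83.3 − 3 = 14.5 − 7.503 − 3 = 3.997 cmH2O.
R = 3.997 / 0.7667 = 5.213 cmH2O·s/L.

5.2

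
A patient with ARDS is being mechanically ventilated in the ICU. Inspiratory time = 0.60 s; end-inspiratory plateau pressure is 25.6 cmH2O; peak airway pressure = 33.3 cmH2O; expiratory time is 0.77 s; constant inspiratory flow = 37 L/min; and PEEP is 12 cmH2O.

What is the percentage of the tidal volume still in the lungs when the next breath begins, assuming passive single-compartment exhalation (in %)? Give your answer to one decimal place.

10.4

Flow: 37 L/min ÷ 60 = 0.6167 L/s.
Vt = flow × Ti = 0.6167 L/s × 0.60 s × 1000 mL/L = 370.02 mL.
R = (PIP − Pplat)/V̇ = (33.3 − 25.6) / 0.6167 = 7.7/0.6167 = 12.486 cmH2O·s/L.
C = Vt/(Pplat − PEEP) = 370.02 / (25.6 − 12) = 370.02/13.6 = 27.207 mL/cmH2O.
τ = R × C = 12.486 × 0.02721 L/cmH2O = 0.3397 s.
Fraction remaining at end-expiration = e^(−Te/τ) = e^(−0.77/0.3397) = 0.1037 → 10.37%.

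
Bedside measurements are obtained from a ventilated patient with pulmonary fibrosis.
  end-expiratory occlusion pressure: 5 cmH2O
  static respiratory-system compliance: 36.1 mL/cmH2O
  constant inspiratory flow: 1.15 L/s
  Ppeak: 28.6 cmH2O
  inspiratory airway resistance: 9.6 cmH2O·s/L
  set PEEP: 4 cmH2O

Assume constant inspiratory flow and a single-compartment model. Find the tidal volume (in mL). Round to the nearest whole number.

Total PEEP = 5 cmH2O (set 4 + intrinsic 1); this is the baseline alveolar pressure.
Equation of motion (constant flow): PIP = Vt/C + R·V̇ + PEEP.
Vt/C = PIP − R·V̇ − PEEP = 28.6 − 11.04 − 5 = 12.56 cmH2O.
Vt = C × 12.56 = 36.1 × 12.56 = 453.42 mL.

453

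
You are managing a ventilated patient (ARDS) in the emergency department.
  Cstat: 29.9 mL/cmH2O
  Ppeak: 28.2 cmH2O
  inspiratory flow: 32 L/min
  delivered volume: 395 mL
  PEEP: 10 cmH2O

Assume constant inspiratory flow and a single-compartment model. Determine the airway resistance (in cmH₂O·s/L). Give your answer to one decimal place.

Flow: 32 L/min ÷ 60 = 0.5333 L/s.
Equation of motion (constant flow): PIP = Vt/C + R·V̇ + PEEP.
R·V̇ = PIP − Vt/C − PEEP = 28.2 − 395/29.9 − 10 = 28.2 − 13.211 − 10 = 4.989 cmH2O.
R = 4.989 / 0.5333 = 9.355 cmH2O·s/L.

9.4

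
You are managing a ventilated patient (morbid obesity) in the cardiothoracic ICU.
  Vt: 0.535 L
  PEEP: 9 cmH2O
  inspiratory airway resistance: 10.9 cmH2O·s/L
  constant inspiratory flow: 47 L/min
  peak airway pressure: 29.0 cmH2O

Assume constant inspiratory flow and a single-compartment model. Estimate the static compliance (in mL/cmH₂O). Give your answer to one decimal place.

Flow: 47 L/min ÷ 60 = 0.7833 L/s.
Equation of motion (constant flow): PIP = Vt/C + R·V̇ + PEEP.
Vt/C = PIP − R·V̇ − PEEP = 29.0 − 10.9×0.7833 − 9 = 29.0 − 8.538 − 9 = 11.462 cmH2O.
C = Vt / 11.462 = 535 / 11.462 = 46.676 mL/cmH2O.

46.7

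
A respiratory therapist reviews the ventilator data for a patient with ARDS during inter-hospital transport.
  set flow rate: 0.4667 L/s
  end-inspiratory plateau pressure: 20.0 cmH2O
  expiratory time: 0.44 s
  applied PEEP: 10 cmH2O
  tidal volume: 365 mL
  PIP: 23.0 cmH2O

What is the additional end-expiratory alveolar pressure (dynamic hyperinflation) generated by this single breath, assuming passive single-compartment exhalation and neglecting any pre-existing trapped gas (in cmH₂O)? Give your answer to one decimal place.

1.5

R = (PIP − Pplat)/V̇ = (23.0 − 20.0) / 0.4667 = 3.0/0.4667 = 6.428 cmH2O·s/L.
C = Vt/(Pplat − PEEP) = 365.0 / (20.0 − 10) = 365.0/10.0 = 36.5 mL/cmH2O.
τ = R × C = 6.428 × 0.0365 L/cmH2O = 0.2346 s.
Fraction remaining = e^(−Te/τ) = e^(−0.44/0.2346) = 0.1533; trapped volume = 365.0 × 0.1533 = 55.955 mL.
Additional alveolar pressure from trapping ≈ V_trapped / C = 55.955 / 36.5 = 1.533 cmH2O.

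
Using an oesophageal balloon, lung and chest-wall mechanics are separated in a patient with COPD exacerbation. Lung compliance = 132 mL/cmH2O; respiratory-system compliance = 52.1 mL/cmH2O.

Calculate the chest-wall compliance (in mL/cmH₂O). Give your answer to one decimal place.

1/Ccw = 1/Crs − 1/CL.
1/Ccw = 1/52.1 − 1/132 = 0.01162.
Ccw = 86.059 mL/cmH2O.

86.1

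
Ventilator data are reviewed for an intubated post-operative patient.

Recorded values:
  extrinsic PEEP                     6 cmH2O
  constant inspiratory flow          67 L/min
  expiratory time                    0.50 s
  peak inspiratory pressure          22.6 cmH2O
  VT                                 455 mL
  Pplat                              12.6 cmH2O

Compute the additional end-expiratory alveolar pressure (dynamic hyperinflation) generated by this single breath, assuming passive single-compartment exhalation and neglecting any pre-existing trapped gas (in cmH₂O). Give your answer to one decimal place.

Flow: 67 L/min ÷ 60 = 1.1167 L/s.
R = (PIP − Pplat)/V̇ = (22.6 − 12.6) / 1.1167 = 10.0/1.1167 = 8.955 cmH2O·s/L.
C = Vt/(Pplat − PEEP) = 455.0 / (12.6 − 6) = 455.0/6.6 = 68.939 mL/cmH2O.
τ = R × C = 8.955 × 0.06894 L/cmH2O = 0.6174 s.
Fraction remaining = e^(−Te/τ) = e^(−0.50/0.6174) = 0.4449; trapped volume = 455.0 × 0.4449 = 202.43 mL.
Additional alveolar pressure from trapping ≈ V_trapped / C = 202.43 / 68.939 = 2.936 cmH2O.

2.9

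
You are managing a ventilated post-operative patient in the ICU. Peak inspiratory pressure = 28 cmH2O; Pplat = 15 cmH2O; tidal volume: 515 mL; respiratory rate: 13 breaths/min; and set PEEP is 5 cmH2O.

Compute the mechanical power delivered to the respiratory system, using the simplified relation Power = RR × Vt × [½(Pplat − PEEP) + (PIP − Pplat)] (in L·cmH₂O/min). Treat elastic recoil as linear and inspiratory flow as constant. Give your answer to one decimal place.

120.5

Per-breath work = Vt × [½(Pplat−PEEP) + (PIP−Pplat)] = 0.515 × [0.5×10.0 + 13.0] = 0.515 × 18.0 = 9.27 L·cmH2O.
Power = 13 × 9.27 = 120.51 L·cmH2O/min.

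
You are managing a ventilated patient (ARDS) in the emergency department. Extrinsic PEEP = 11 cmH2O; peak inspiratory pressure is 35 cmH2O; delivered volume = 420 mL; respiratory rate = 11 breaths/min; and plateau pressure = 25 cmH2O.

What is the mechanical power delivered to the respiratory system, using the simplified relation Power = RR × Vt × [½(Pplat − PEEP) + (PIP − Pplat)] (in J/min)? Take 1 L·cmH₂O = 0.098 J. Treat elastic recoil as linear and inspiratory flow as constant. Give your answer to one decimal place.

Per-breath work = Vt × [½(Pplat−PEEP) + (PIP−Pplat)] = 0.420 × [0.5×14.0 + 10.0] = 0.420 × 17.0 = 7.14 L·cmH2O.
Power = 11 × 7.14 = 78.54 L·cmH2O/min.
× 0.098 J/(L·cmH2O) → 7.697 J/min.

7.7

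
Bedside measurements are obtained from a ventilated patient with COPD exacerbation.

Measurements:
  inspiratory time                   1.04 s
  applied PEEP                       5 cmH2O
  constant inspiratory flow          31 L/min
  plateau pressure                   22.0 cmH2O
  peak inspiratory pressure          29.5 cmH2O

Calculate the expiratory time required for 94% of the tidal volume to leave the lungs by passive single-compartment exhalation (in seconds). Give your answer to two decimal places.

1.29

Flow: 31 L/min ÷ 60 = 0.5167 L/s.
Vt = flow × Ti = 0.5167 L/s × 1.04 s × 1000 mL/L = 537.37 mL.
R = (PIP − Pplat)/V̇ = (29.5 − 22.0) / 0.5167 = 7.5/0.5167 = 14.515 cmH2O·s/L.
C = Vt/(Pplat − PEEP) = 537.37 / (22.0 − 5) = 537.37/17.0 = 31.61 mL/cmH2O.
τ = R × C = 14.515 × 0.03161 L/cmH2O = 0.4588 s.
t = −τ·ln(1 − 0.94) = −0.4588·ln(0.06) = 1.291 s.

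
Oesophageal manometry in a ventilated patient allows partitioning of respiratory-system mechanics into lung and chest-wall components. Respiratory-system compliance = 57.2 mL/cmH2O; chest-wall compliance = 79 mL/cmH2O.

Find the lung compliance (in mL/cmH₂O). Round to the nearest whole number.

207

1/CL = 1/Crs − 1/Ccw.
1/CL = 1/57.2 − 1/79 = 0.004824.
CL = 207.3 mL/cmH2O.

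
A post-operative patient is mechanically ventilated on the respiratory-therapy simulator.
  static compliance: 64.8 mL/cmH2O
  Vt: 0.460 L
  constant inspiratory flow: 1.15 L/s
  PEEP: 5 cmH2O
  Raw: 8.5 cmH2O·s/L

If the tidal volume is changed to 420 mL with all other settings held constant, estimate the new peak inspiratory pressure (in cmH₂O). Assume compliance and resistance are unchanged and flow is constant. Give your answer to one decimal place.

PIP = Vt/C + R·V̇ + PEEP (constant-flow equation of motion).
Only the elastic term changes: ΔPIP = ΔVt / C = (420 − 460) / 64.8 = -0.6173 cmH2O.
Original PIP = 460/64.8 + 8.5×1.15 + 5 = 21.874 cmH2O; new PIP = 21.874 + (-0.6173) = 21.257 cmH2O.

21.3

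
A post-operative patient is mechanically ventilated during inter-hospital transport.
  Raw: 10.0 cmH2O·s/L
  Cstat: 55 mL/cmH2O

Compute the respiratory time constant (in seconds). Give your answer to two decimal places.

0.55

τ = R × C = 10.0 × 55 mL/cmH2O = 10.0 × 0.055 L/cmH2O = 0.55 s.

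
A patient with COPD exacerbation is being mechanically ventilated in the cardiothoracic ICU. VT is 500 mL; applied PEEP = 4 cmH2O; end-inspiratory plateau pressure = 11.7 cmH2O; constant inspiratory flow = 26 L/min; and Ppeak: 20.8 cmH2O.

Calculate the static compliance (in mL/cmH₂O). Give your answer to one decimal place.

Cstat = Vt / (Pplat − PEEP) = 500 / (11.7 − 4) = 500 / 7.7 = 64.935 mL/cmH2O.

64.9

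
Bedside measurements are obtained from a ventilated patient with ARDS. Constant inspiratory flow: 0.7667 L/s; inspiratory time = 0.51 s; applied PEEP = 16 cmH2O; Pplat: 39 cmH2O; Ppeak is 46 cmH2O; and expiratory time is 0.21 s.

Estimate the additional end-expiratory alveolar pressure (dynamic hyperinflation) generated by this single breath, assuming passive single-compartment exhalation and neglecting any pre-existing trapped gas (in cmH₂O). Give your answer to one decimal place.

Vt = flow × Ti = 0.7667 L/s × 0.51 s × 1000 mL/L = 391.02 mL.
R = (PIP − Pplat)/V̇ = (46 − 39) / 0.7667 = 7.0/0.7667 = 9.13 cmH2O·s/L.
C = Vt/(Pplat − PEEP) = 391.02 / (39 − 16) = 391.02/23.0 = 17.001 mL/cmH2O.
τ = R × C = 9.13 × 0.017 L/cmH2O = 0.1552 s.
Fraction remaining = e^(−Te/τ) = e^(−0.21/0.1552) = 0.2584; trapped volume = 391.02 × 0.2584 = 101.04 mL.
Additional alveolar pressure from trapping ≈ V_trapped / C = 101.04 / 17.001 = 5.943 cmH2O.

5.9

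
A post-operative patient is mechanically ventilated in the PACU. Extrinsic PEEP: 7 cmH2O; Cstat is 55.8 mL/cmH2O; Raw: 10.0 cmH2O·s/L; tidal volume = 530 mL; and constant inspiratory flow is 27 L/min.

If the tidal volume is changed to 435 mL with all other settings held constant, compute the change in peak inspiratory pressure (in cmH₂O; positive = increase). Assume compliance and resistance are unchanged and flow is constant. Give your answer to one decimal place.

PIP = Vt/C + R·V̇ + PEEP (constant-flow equation of motion).
Only the elastic term changes: ΔPIP = ΔVt / C = (435 − 530) / 55.8 = -1.703 cmH2O.

-1.7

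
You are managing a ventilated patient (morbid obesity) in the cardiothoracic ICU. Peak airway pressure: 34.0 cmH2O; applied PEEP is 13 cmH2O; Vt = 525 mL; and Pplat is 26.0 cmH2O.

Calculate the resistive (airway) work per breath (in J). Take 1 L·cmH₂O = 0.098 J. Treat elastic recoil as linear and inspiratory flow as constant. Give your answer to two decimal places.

0.41

With constant inspiratory flow the resistive pressure is constant at PIP − Pplat = 34.0 − 26.0 = 8.0 cmH2O, so resistive work = 8.0 × 0.525 = 4.2 L·cmH2O.
× 0.098 J/(L·cmH2O) → 0.4116 J.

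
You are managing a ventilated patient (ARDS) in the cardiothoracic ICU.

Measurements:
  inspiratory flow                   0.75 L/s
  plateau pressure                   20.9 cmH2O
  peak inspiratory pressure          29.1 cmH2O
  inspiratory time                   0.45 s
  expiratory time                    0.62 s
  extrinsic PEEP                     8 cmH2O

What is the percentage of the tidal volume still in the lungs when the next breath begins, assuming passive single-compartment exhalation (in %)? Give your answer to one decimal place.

11.4

Vt = flow × Ti = 0.75 L/s × 0.45 s × 1000 mL/L = 337.5 mL.
R = (PIP − Pplat)/V̇ = (29.1 − 20.9) / 0.75 = 8.2/0.75 = 10.933 cmH2O·s/L.
C = Vt/(Pplat − PEEP) = 337.5 / (20.9 − 8) = 337.5/12.9 = 26.163 mL/cmH2O.
τ = R × C = 10.933 × 0.02616 L/cmH2O = 0.286 s.
Fraction remaining at end-expiration = e^(−Te/τ) = e^(−0.62/0.286) = 0.1144 → 11.44%.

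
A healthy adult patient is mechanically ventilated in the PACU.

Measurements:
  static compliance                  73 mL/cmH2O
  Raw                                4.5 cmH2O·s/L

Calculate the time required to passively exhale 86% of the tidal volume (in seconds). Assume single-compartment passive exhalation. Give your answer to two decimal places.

τ = R × C = 4.5 × 73 mL/cmH2O = 4.5 × 0.073 L/cmH2O = 0.3285 s.
Exhaled fraction f = 1 − e^(−t/τ) → t = −τ·ln(1 − f) = −0.3285·ln(0.14) = 0.6459 s.

0.65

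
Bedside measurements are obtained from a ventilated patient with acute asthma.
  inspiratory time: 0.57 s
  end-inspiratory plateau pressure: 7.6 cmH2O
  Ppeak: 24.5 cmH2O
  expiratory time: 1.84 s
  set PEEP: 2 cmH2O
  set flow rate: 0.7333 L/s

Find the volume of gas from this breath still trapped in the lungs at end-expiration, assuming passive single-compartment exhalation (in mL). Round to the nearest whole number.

Vt = flow × Ti = 0.7333 L/s × 0.57 s × 1000 mL/L = 417.98 mL.
R = (PIP − Pplat)/V̇ = (24.5 − 7.6) / 0.7333 = 16.9/0.7333 = 23.047 cmH2O·s/L.
C = Vt/(Pplat − PEEP) = 417.98 / (7.6 − 2) = 417.98/5.6 = 74.639 mL/cmH2O.
τ = R × C = 23.047 × 0.07464 L/cmH2O = 1.72 s.
Fraction remaining = e^(−Te/τ) = e^(−1.84/1.72) = 0.3431.
Trapped volume = 417.98 × 0.3431 = 143.41 mL.

143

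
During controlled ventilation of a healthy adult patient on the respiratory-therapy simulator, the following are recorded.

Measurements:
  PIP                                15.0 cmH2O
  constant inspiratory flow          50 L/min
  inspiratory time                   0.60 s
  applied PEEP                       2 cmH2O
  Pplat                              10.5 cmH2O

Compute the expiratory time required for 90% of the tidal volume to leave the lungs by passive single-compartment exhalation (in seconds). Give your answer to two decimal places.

Flow: 50 L/min ÷ 60 = 0.8333 L/s.
Vt = flow × Ti = 0.8333 L/s × 0.60 s × 1000 mL/L = 499.98 mL.
R = (PIP − Pplat)/V̇ = (15.0 − 10.5) / 0.8333 = 4.5/0.8333 = 5.4 cmH2O·s/L.
C = Vt/(Pplat − PEEP) = 499.98 / (10.5 − 2) = 499.98/8.5 = 58.821 mL/cmH2O.
τ = R × C = 5.4 × 0.05882 L/cmH2O = 0.3176 s.
t = −τ·ln(1 − 0.90) = −0.3176·ln(0.1) = 0.7313 s.

0.73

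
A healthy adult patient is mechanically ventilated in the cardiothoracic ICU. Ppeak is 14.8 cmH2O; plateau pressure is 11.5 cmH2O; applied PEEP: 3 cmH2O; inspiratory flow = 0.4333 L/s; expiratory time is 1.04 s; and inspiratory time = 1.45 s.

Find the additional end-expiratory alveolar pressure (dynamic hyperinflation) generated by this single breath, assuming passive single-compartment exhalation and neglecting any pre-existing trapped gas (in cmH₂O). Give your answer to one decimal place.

Vt = flow × Ti = 0.4333 L/s × 1.45 s × 1000 mL/L = 628.29 mL.
R = (PIP − Pplat)/V̇ = (14.8 − 11.5) / 0.4333 = 3.3/0.4333 = 7.616 cmH2O·s/L.
C = Vt/(Pplat − PEEP) = 628.29 / (11.5 − 3) = 628.29/8.5 = 73.916 mL/cmH2O.
τ = R × C = 7.616 × 0.07392 L/cmH2O = 0.563 s.
Fraction remaining = e^(−Te/τ) = e^(−1.04/0.563) = 0.1577; trapped volume = 628.29 × 0.1577 = 99.081 mL.
Additional alveolar pressure from trapping ≈ V_trapped / C = 99.081 / 73.916 = 1.34 cmH2O.

1.3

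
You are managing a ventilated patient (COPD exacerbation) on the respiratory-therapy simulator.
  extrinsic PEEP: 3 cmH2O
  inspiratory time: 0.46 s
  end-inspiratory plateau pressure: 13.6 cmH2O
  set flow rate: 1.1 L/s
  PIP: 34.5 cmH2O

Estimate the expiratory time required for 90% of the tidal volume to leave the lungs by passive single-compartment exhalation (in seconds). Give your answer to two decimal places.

2.09

Vt = flow × Ti = 1.1 L/s × 0.46 s × 1000 mL/L = 506.0 mL.
R = (PIP − Pplat)/V̇ = (34.5 − 13.6) / 1.1 = 20.9/1.1 = 19.0 cmH2O·s/L.
C = Vt/(Pplat − PEEP) = 506.0 / (13.6 − 3) = 506.0/10.6 = 47.736 mL/cmH2O.
τ = R × C = 19.0 × 0.04774 L/cmH2O = 0.9071 s.
t = −τ·ln(1 − 0.90) = −0.9071·ln(0.1) = 2.089 s.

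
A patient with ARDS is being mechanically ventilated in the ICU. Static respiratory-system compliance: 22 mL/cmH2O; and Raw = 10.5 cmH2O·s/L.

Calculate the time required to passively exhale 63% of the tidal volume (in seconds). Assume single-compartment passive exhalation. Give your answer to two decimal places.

τ = R × C = 10.5 × 22 mL/cmH2O = 10.5 × 0.022 L/cmH2O = 0.231 s.
Exhaled fraction f = 1 − e^(−t/τ) → t = −τ·ln(1 − f) = −0.231·ln(0.37) = 0.2297 s.

0.23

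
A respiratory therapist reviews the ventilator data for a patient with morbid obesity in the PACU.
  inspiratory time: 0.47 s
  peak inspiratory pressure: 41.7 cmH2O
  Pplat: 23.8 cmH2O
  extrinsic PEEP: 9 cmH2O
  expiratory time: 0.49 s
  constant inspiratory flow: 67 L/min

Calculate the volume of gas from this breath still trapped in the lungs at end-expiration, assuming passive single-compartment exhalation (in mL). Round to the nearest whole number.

222

Flow: 67 L/min ÷ 60 = 1.1167 L/s.
Vt = flow × Ti = 1.1167 L/s × 0.47 s × 1000 mL/L = 524.85 mL.
R = (PIP − Pplat)/V̇ = (41.7 − 23.8) / 1.1167 = 17.9/1.1167 = 16.029 cmH2O·s/L.
C = Vt/(Pplat − PEEP) = 524.85 / (23.8 − 9) = 524.85/14.8 = 35.463 mL/cmH2O.
τ = R × C = 16.029 × 0.03546 L/cmH2O = 0.5684 s.
Fraction remaining = e^(−Te/τ) = e^(−0.49/0.5684) = 0.4223.
Trapped volume = 524.85 × 0.4223 = 221.64 mL.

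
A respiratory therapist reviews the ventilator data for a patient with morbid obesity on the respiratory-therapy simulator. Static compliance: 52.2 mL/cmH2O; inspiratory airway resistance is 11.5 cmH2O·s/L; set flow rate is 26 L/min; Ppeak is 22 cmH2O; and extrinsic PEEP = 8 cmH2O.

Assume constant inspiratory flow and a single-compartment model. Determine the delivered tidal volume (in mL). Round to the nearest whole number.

Flow: 26 L/min ÷ 60 = 0.4333 L/s.
Equation of motion (constant flow): PIP = Vt/C + R·V̇ + PEEP.
Vt/C = PIP − R·V̇ − PEEP = 22 − 4.983 − 8 = 9.017 cmH2O.
Vt = C × 9.017 = 52.2 × 9.017 = 470.69 mL.

471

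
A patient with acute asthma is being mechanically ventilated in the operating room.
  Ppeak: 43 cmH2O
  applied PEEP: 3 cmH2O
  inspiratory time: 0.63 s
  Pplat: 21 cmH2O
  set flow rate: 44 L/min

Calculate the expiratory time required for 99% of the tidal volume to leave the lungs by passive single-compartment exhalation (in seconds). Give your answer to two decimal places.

3.55

Flow: 44 L/min ÷ 60 = 0.7333 L/s.
Vt = flow × Ti = 0.7333 L/s × 0.63 s × 1000 mL/L = 461.98 mL.
R = (PIP − Pplat)/V̇ = (43 − 21) / 0.7333 = 22.0/0.7333 = 30.001 cmH2O·s/L.
C = Vt/(Pplat − PEEP) = 461.98 / (21 − 3) = 461.98/18.0 = 25.666 mL/cmH2O.
τ = R × C = 30.001 × 0.02567 L/cmH2O = 0.7701 s.
t = −τ·ln(1 − 0.99) = −0.7701·ln(0.01) = 3.546 s.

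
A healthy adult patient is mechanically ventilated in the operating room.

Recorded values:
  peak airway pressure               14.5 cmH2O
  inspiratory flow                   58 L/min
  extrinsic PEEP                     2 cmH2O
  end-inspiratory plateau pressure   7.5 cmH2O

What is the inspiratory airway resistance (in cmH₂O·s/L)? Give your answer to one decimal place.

7.2

Flow: 58 L/min ÷ 60 = 0.9667 L/s.
Raw = (PIP − Pplat) / flow = (14.5 − 7.5) / 0.9667 = 7.0 / 0.9667 = 7.241 cmH2O·s/L.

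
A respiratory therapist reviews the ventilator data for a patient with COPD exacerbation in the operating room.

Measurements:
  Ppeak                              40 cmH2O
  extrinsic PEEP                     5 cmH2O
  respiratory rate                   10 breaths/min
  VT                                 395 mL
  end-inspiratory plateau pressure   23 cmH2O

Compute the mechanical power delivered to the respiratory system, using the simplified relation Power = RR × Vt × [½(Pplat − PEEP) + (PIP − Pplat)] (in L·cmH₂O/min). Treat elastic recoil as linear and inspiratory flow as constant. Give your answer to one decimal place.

102.7

Per-breath work = Vt × [½(Pplat−PEEP) + (PIP−Pplat)] = 0.395 × [0.5×18.0 + 17.0] = 0.395 × 26.0 = 10.27 L·cmH2O.
Power = 10 × 10.27 = 102.7 L·cmH2O/min.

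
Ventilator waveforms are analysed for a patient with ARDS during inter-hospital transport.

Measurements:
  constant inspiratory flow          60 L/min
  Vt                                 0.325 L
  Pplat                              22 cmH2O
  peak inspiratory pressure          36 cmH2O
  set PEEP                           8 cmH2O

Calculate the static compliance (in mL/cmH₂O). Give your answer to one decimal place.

23.2

Cstat = Vt / (Pplat − PEEP) = 325 / (22 − 8) = 325 / 14.0 = 23.214 mL/cmH2O.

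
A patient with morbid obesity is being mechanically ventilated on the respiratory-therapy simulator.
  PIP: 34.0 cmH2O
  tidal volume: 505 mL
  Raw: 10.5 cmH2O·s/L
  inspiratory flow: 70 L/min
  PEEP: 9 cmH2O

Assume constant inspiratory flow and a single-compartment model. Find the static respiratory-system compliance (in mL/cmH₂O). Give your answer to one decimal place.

Flow: 70 L/min ÷ 60 = 1.1667 L/s.
Equation of motion (constant flow): PIP = Vt/C + R·V̇ + PEEP.
Vt/C = PIP − R·V̇ − PEEP = 34.0 − 10.5×1.1667 − 9 = 34.0 − 12.25 − 9 = 12.75 cmH2O.
C = Vt / 12.75 = 505 / 12.75 = 39.608 mL/cmH2O.

39.6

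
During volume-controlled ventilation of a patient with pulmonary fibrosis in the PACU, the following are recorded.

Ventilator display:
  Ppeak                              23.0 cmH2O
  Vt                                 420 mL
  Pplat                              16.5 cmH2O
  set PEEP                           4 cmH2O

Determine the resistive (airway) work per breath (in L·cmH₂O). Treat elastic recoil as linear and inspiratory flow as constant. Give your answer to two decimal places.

2.73

With constant inspiratory flow the resistive pressure is constant at PIP − Pplat = 23.0 − 16.5 = 6.5 cmH2O, so resistive work = 6.5 × 0.420 = 2.73 L·cmH2O.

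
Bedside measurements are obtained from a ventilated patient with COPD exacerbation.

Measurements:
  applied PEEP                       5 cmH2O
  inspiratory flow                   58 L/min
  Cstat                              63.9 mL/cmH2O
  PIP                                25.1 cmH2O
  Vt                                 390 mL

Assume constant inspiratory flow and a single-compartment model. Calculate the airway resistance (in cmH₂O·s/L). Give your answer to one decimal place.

14.5

Flow: 58 L/min ÷ 60 = 0.9667 L/s.
Equation of motion (constant flow): PIP = Vt/C + R·V̇ + PEEP.
R·V̇ = PIP − Vt/C − PEEP = 25.1 − 390/63.9 − 5 = 25.1 − 6.103 − 5 = 13.997 cmH2O.
R = 13.997 / 0.9667 = 14.479 cmH2O·s/L.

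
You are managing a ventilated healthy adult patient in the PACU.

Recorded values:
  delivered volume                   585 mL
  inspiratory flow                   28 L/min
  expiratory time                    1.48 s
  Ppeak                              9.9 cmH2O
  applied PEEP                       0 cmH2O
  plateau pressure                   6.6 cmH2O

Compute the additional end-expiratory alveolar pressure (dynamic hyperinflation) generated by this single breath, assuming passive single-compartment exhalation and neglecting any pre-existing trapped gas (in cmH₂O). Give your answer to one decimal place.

Flow: 28 L/min ÷ 60 = 0.4667 L/s.
R = (PIP − Pplat)/V̇ = (9.9 − 6.6) / 0.4667 = 3.3/0.4667 = 7.071 cmH2O·s/L.
C = Vt/(Pplat − PEEP) = 585.0 / (6.6 − 0) = 585.0/6.6 = 88.636 mL/cmH2O.
τ = R × C = 7.071 × 0.08864 L/cmH2O = 0.6268 s.
Fraction remaining = e^(−Te/τ) = e^(−1.48/0.6268) = 0.09431; trapped volume = 585.0 × 0.09431 = 55.171 mL.
Additional alveolar pressure from trapping ≈ V_trapped / C = 55.171 / 88.636 = 0.6224 cmH2O.

0.6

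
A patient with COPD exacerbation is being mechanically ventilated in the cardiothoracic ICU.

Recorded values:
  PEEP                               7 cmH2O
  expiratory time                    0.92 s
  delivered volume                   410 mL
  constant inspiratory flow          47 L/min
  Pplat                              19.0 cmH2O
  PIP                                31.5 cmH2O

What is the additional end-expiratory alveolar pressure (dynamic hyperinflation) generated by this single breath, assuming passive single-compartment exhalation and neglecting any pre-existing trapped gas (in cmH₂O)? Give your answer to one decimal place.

2.2

Flow: 47 L/min ÷ 60 = 0.7833 L/s.
R = (PIP − Pplat)/V̇ = (31.5 − 19.0) / 0.7833 = 12.5/0.7833 = 15.958 cmH2O·s/L.
C = Vt/(Pplat − PEEP) = 410.0 / (19.0 − 7) = 410.0/12.0 = 34.167 mL/cmH2O.
τ = R × C = 15.958 × 0.03417 L/cmH2O = 0.5453 s.
Fraction remaining = e^(−Te/τ) = e^(−0.92/0.5453) = 0.185; trapped volume = 410.0 × 0.185 = 75.85 mL.
Additional alveolar pressure from trapping ≈ V_trapped / C = 75.85 / 34.167 = 2.22 cmH2O.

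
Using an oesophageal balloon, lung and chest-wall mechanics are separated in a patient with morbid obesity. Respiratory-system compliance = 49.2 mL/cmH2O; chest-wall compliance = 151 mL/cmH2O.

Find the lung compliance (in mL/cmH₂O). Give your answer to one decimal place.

1/CL = 1/Crs − 1/Ccw.
1/CL = 1/49.2 − 1/151 = 0.0137.
CL = 72.993 mL/cmH2O.

73.0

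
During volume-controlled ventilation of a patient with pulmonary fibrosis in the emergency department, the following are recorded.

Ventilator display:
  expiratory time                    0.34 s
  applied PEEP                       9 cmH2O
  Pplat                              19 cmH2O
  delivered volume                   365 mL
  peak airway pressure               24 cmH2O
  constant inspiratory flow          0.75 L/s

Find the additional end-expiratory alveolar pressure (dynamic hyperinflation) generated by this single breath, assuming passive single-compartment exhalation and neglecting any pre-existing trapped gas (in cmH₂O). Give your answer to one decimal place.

2.5

R = (PIP − Pplat)/V̇ = (24 − 19) / 0.75 = 5.0/0.75 = 6.667 cmH2O·s/L.
C = Vt/(Pplat − PEEP) = 365.0 / (19 − 9) = 365.0/10.0 = 36.5 mL/cmH2O.
τ = R × C = 6.667 × 0.0365 L/cmH2O = 0.2433 s.
Fraction remaining = e^(−Te/τ) = e^(−0.34/0.2433) = 0.2472; trapped volume = 365.0 × 0.2472 = 90.228 mL.
Additional alveolar pressure from trapping ≈ V_trapped / C = 90.228 / 36.5 = 2.472 cmH2O.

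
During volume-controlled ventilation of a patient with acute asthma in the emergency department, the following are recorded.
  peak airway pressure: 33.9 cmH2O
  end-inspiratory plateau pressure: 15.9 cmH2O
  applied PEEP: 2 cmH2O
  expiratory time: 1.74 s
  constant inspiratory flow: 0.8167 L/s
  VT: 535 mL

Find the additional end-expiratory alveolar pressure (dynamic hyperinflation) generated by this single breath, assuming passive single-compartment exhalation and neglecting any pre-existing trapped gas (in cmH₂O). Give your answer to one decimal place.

R = (PIP − Pplat)/V̇ = (33.9 − 15.9) / 0.8167 = 18.0/0.8167 = 22.04 cmH2O·s/L.
C = Vt/(Pplat − PEEP) = 535.0 / (15.9 − 2) = 535.0/13.9 = 38.489 mL/cmH2O.
τ = R × C = 22.04 × 0.03849 L/cmH2O = 0.8483 s.
Fraction remaining = e^(−Te/τ) = e^(−1.74/0.8483) = 0.1286; trapped volume = 535.0 × 0.1286 = 68.801 mL.
Additional alveolar pressure from trapping ≈ V_trapped / C = 68.801 / 38.489 = 1.788 cmH2O.

1.8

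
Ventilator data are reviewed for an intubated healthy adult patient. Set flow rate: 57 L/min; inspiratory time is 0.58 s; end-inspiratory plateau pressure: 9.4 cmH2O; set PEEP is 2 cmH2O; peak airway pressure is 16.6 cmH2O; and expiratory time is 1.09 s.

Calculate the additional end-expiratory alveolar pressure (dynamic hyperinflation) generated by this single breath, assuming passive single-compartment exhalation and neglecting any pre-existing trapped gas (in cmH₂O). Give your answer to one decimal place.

Flow: 57 L/min ÷ 60 = 0.95 L/s.
Vt = flow × Ti = 0.95 L/s × 0.58 s × 1000 mL/L = 551.0 mL.
R = (PIP − Pplat)/V̇ = (16.6 − 9.4) / 0.95 = 7.2/0.95 = 7.579 cmH2O·s/L.
C = Vt/(Pplat − PEEP) = 551.0 / (9.4 − 2) = 551.0/7.4 = 74.459 mL/cmH2O.
τ = R × C = 7.579 × 0.07446 L/cmH2O = 0.5643 s.
Fraction remaining = e^(−Te/τ) = e^(−1.09/0.5643) = 0.1449; trapped volume = 551.0 × 0.1449 = 79.84 mL.
Additional alveolar pressure from trapping ≈ V_trapped / C = 79.84 / 74.459 = 1.072 cmH2O.

1.1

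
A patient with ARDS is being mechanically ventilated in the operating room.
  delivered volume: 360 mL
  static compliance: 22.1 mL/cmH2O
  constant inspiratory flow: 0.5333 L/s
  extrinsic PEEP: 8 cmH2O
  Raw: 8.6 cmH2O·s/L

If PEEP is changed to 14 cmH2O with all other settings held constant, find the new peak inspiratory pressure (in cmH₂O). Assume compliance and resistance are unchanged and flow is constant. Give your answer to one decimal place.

PIP = Vt/C + R·V̇ + PEEP (constant-flow equation of motion).
Only the baseline term changes: ΔPIP = ΔPEEP = 14 − 8 = 6.0 cmH2O.
Original PIP = 360/22.1 + 8.6×0.5333 + 8 = 28.876 cmH2O; new PIP = 28.876 + (6.0) = 34.876 cmH2O.

34.9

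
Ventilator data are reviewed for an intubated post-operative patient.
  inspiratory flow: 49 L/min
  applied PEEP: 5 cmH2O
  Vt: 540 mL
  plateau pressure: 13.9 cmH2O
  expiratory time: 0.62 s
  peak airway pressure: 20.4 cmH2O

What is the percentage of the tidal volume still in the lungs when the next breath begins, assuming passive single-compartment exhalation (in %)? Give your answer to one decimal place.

27.7

Flow: 49 L/min ÷ 60 = 0.8167 L/s.
R = (PIP − Pplat)/V̇ = (20.4 − 13.9) / 0.8167 = 6.5/0.8167 = 7.959 cmH2O·s/L.
C = Vt/(Pplat − PEEP) = 540.0 / (13.9 − 5) = 540.0/8.9 = 60.674 mL/cmH2O.
τ = R × C = 7.959 × 0.06067 L/cmH2O = 0.4829 s.
Fraction remaining at end-expiration = e^(−Te/τ) = e^(−0.62/0.4829) = 0.277 → 27.7%.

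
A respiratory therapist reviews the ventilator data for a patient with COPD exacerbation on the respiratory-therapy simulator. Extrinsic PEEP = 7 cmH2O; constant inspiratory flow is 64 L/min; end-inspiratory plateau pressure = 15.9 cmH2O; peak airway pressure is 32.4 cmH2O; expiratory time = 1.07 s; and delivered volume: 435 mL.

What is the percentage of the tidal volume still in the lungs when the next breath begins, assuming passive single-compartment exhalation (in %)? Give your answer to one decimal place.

Flow: 64 L/min ÷ 60 = 1.0667 L/s.
R = (PIP − Pplat)/V̇ = (32.4 − 15.9) / 1.0667 = 16.5/1.0667 = 15.468 cmH2O·s/L.
C = Vt/(Pplat − PEEP) = 435.0 / (15.9 − 7) = 435.0/8.9 = 48.876 mL/cmH2O.
τ = R × C = 15.468 × 0.04888 L/cmH2O = 0.7561 s.
Fraction remaining at end-expiration = e^(−Te/τ) = e^(−1.07/0.7561) = 0.2429 → 24.29%.

24.3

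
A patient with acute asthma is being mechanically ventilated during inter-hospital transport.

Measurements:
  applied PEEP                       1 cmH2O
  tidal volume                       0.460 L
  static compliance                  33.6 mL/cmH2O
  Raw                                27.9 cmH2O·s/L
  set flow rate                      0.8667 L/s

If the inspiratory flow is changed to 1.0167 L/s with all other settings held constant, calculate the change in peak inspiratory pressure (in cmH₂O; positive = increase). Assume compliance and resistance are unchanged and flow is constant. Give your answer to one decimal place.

PIP = Vt/C + R·V̇ + PEEP (constant-flow equation of motion).
Only the resistive term changes: ΔPIP = R × ΔV̇ = 27.9 × (1.0167 − 0.8667) = 27.9 × 0.15 = 4.185 cmH2O.

4.2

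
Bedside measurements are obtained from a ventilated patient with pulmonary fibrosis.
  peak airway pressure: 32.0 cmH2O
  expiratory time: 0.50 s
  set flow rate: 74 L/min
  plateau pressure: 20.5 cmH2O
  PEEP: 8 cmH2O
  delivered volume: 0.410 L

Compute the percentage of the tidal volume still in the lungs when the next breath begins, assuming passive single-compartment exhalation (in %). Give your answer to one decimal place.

Flow: 74 L/min ÷ 60 = 1.2333 L/s.
R = (PIP − Pplat)/V̇ = (32.0 − 20.5) / 1.2333 = 11.5/1.2333 = 9.325 cmH2O·s/L.
C = Vt/(Pplat − PEEP) = 410.0 / (20.5 − 8) = 410.0/12.5 = 32.8 mL/cmH2O.
τ = R × C = 9.325 × 0.0328 L/cmH2O = 0.3059 s.
Fraction remaining at end-expiration = e^(−Te/τ) = e^(−0.50/0.3059) = 0.195 → 19.5%.

19.5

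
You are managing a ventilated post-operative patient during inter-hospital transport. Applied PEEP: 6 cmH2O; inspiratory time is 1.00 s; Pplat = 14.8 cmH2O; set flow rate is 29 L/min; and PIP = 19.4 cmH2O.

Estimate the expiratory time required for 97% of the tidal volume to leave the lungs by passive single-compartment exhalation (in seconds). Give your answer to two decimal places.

Flow: 29 L/min ÷ 60 = 0.4833 L/s.
Vt = flow × Ti = 0.4833 L/s × 1.00 s × 1000 mL/L = 483.3 mL.
R = (PIP − Pplat)/V̇ = (19.4 − 14.8) / 0.4833 = 4.6/0.4833 = 9.518 cmH2O·s/L.
C = Vt/(Pplat − PEEP) = 483.3 / (14.8 − 6) = 483.3/8.8 = 54.92 mL/cmH2O.
τ = R × C = 9.518 × 0.05492 L/cmH2O = 0.5227 s.
t = −τ·ln(1 − 0.97) = −0.5227·ln(0.03) = 1.833 s.

1.83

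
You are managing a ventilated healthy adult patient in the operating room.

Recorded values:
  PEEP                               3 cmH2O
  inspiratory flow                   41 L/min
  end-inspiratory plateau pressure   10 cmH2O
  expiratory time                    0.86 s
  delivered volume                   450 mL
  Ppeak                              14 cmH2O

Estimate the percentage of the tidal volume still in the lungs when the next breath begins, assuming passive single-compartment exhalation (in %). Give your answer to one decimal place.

Flow: 41 L/min ÷ 60 = 0.6833 L/s.
R = (PIP − Pplat)/V̇ = (14 − 10) / 0.6833 = 4.0/0.6833 = 5.854 cmH2O·s/L.
C = Vt/(Pplat − PEEP) = 450.0 / (10 − 3) = 450.0/7.0 = 64.286 mL/cmH2O.
τ = R × C = 5.854 × 0.06429 L/cmH2O = 0.3764 s.
Fraction remaining at end-expiration = e^(−Te/τ) = e^(−0.86/0.3764) = 0.1018 → 10.18%.

10.2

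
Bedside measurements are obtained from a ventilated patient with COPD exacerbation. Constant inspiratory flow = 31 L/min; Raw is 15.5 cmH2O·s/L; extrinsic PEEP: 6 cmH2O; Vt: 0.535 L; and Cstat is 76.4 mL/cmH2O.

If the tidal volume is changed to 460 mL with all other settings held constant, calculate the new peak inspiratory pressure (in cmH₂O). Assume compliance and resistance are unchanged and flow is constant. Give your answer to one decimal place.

20.0

Flow: 31 L/min ÷ 60 = 0.5167 L/s.
PIP = Vt/C + R·V̇ + PEEP (constant-flow equation of motion).
Only the elastic term changes: ΔPIP = ΔVt / C = (460 − 535) / 76.4 = -0.9817 cmH2O.
Original PIP = 535/76.4 + 15.5×0.5167 + 6 = 21.011 cmH2O; new PIP = 21.011 + (-0.9817) = 20.029 cmH2O.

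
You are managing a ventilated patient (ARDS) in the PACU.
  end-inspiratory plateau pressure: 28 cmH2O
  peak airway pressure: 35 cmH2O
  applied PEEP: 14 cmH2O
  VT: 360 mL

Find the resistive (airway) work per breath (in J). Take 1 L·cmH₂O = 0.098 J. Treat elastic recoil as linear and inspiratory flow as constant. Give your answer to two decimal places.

With constant inspiratory flow the resistive pressure is constant at PIP − Pplat = 35 − 28 = 7.0 cmH2O, so resistive work = 7.0 × 0.360 = 2.52 L·cmH2O.
× 0.098 J/(L·cmH2O) → 0.247 J.

0.25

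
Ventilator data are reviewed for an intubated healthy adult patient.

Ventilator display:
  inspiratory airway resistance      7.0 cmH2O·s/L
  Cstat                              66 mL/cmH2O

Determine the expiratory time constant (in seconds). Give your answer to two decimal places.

τ = R × C = 7.0 × 66 mL/cmH2O = 7.0 × 0.066 L/cmH2O = 0.462 s.

0.46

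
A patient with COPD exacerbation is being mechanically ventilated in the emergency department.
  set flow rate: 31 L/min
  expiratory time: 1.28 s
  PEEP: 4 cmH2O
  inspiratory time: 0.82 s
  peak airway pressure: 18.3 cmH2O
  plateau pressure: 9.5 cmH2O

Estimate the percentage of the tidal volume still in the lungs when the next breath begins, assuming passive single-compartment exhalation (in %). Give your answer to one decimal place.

37.7

Flow: 31 L/min ÷ 60 = 0.5167 L/s.
Vt = flow × Ti = 0.5167 L/s × 0.82 s × 1000 mL/L = 423.69 mL.
R = (PIP − Pplat)/V̇ = (18.3 − 9.5) / 0.5167 = 8.8/0.5167 = 17.031 cmH2O·s/L.
C = Vt/(Pplat − PEEP) = 423.69 / (9.5 − 4) = 423.69/5.5 = 77.035 mL/cmH2O.
τ = R × C = 17.031 × 0.07704 L/cmH2O = 1.312 s.
Fraction remaining at end-expiration = e^(−Te/τ) = e^(−1.28/1.312) = 0.377 → 37.7%.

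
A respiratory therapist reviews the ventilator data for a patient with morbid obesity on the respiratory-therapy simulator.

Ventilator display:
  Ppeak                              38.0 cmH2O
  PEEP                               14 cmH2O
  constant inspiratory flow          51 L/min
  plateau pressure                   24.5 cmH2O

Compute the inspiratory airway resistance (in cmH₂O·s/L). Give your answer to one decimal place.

15.9

Flow: 51 L/min ÷ 60 = 0.85 L/s.
Raw = (PIP − Pplat) / flow = (38.0 − 24.5) / 0.85 = 13.5 / 0.85 = 15.882 cmH2O·s/L.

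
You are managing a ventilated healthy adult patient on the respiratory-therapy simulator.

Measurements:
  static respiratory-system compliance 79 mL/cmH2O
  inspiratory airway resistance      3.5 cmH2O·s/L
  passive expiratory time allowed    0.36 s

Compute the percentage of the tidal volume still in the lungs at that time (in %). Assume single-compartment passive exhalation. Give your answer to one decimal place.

τ = R × C = 3.5 × 79 mL/cmH2O = 3.5 × 0.079 L/cmH2O = 0.2765 s.
Passive exhalation: V(t)/V₀ = e^(−t/τ) = e^(−0.36/0.2765) = 0.272.
Fraction remaining = 0.272 → 27.2%.

27.2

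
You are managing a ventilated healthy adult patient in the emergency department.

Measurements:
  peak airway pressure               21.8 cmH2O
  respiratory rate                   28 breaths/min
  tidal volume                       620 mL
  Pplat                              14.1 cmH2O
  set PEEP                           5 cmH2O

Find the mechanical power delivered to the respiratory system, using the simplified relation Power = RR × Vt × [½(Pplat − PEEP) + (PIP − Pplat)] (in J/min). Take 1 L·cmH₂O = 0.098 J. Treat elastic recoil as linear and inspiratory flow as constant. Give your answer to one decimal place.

Per-breath work = Vt × [½(Pplat−PEEP) + (PIP−Pplat)] = 0.620 × [0.5×9.1 + 7.7] = 0.620 × 12.25 = 7.595 L·cmH2O.
Power = 28 × 7.595 = 212.66 L·cmH2O/min.
× 0.098 J/(L·cmH2O) → 20.841 J/min.

20.8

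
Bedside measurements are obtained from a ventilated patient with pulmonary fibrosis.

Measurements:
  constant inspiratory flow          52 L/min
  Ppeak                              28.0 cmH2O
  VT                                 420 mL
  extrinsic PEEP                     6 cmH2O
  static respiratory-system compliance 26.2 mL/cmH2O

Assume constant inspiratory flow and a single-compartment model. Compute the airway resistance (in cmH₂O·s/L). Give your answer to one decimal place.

Flow: 52 L/min ÷ 60 = 0.8667 L/s.
Equation of motion (constant flow): PIP = Vt/C + R·V̇ + PEEP.
R·V̇ = PIP − Vt/C − PEEP = 28.0 − 420/26.2 − 6 = 28.0 − 16.031 − 6 = 5.969 cmH2O.
R = 5.969 / 0.8667 = 6.887 cmH2O·s/L.

6.9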